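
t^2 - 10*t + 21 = (t - 7)*(t - 3)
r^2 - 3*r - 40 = (r - 8)*(r + 5)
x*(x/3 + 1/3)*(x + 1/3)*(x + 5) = x^4/3 + 19*x^3/9 + 7*x^2/3 + 5*x/9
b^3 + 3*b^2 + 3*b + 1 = (b + 1)^3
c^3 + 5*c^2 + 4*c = c*(c + 1)*(c + 4)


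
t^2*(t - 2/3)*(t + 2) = t^4 + 4*t^3/3 - 4*t^2/3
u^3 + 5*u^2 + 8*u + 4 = (u + 1)*(u + 2)^2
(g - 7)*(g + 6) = g^2 - g - 42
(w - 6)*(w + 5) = w^2 - w - 30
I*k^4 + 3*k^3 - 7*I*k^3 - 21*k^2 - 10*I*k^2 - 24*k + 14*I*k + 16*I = (k - 8)*(k - 2*I)*(k - I)*(I*k + I)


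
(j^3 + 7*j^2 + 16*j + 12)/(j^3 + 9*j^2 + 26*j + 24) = (j + 2)/(j + 4)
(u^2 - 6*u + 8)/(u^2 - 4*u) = (u - 2)/u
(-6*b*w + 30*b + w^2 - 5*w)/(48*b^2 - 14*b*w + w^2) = (w - 5)/(-8*b + w)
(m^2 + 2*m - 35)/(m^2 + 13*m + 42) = (m - 5)/(m + 6)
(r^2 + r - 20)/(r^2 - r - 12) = (r + 5)/(r + 3)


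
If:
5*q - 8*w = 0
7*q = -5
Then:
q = -5/7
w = -25/56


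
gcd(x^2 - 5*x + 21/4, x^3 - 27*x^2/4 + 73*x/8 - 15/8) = x - 3/2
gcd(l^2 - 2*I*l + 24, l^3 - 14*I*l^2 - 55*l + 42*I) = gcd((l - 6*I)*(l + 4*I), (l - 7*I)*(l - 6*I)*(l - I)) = l - 6*I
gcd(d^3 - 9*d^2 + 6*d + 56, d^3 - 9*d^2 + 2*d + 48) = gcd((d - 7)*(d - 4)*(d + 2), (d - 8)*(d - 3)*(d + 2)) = d + 2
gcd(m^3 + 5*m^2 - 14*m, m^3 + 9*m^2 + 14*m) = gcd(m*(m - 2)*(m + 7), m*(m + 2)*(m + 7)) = m^2 + 7*m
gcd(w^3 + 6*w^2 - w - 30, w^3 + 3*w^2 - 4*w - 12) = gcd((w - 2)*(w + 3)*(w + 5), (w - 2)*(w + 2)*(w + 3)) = w^2 + w - 6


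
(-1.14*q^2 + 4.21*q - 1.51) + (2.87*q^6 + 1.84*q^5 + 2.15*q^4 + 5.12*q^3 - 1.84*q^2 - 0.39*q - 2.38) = 2.87*q^6 + 1.84*q^5 + 2.15*q^4 + 5.12*q^3 - 2.98*q^2 + 3.82*q - 3.89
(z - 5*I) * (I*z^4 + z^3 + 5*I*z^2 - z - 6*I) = I*z^5 + 6*z^4 + 24*z^2 - I*z - 30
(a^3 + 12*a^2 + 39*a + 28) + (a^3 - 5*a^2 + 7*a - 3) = 2*a^3 + 7*a^2 + 46*a + 25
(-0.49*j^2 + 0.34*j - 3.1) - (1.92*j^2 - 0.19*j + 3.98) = -2.41*j^2 + 0.53*j - 7.08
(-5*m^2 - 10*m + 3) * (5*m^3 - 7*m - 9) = -25*m^5 - 50*m^4 + 50*m^3 + 115*m^2 + 69*m - 27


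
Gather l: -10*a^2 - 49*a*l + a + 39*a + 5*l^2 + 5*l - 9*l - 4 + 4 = -10*a^2 + 40*a + 5*l^2 + l*(-49*a - 4)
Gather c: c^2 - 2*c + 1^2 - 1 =c^2 - 2*c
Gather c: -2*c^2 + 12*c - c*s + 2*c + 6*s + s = -2*c^2 + c*(14 - s) + 7*s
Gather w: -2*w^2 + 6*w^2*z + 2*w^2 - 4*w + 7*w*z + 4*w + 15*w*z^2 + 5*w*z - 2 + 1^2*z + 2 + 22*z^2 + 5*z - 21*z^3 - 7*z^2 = 6*w^2*z + w*(15*z^2 + 12*z) - 21*z^3 + 15*z^2 + 6*z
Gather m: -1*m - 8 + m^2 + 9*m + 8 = m^2 + 8*m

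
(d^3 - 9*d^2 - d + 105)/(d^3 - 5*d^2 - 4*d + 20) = (d^2 - 4*d - 21)/(d^2 - 4)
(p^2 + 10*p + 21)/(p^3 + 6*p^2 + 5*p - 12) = (p + 7)/(p^2 + 3*p - 4)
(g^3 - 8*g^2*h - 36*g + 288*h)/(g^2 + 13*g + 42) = (g^2 - 8*g*h - 6*g + 48*h)/(g + 7)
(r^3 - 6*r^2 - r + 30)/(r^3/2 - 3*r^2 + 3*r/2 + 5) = 2*(r^2 - r - 6)/(r^2 - r - 2)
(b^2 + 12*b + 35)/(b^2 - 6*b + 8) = (b^2 + 12*b + 35)/(b^2 - 6*b + 8)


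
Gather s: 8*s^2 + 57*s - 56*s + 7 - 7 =8*s^2 + s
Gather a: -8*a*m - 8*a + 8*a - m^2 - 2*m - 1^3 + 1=-8*a*m - m^2 - 2*m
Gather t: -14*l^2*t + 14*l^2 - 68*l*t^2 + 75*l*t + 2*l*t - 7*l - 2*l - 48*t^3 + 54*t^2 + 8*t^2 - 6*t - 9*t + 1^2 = 14*l^2 - 9*l - 48*t^3 + t^2*(62 - 68*l) + t*(-14*l^2 + 77*l - 15) + 1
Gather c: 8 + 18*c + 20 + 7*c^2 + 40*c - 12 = 7*c^2 + 58*c + 16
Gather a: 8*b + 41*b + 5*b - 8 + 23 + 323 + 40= 54*b + 378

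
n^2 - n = n*(n - 1)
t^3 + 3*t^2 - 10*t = t*(t - 2)*(t + 5)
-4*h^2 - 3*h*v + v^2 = (-4*h + v)*(h + v)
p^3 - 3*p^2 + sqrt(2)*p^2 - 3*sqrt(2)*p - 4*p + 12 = (p - 3)*(p - sqrt(2))*(p + 2*sqrt(2))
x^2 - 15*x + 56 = (x - 8)*(x - 7)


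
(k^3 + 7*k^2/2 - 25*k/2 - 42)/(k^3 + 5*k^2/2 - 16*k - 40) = (2*k^2 - k - 21)/(2*k^2 - 3*k - 20)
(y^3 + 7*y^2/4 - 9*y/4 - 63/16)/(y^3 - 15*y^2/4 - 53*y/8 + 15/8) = (8*y^2 + 2*y - 21)/(2*(4*y^2 - 21*y + 5))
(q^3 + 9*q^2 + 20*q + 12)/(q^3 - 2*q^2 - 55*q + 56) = (q^3 + 9*q^2 + 20*q + 12)/(q^3 - 2*q^2 - 55*q + 56)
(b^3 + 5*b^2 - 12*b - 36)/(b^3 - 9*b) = (b^2 + 8*b + 12)/(b*(b + 3))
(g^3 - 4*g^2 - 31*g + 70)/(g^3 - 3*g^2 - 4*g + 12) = (g^2 - 2*g - 35)/(g^2 - g - 6)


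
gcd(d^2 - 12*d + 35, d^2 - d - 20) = d - 5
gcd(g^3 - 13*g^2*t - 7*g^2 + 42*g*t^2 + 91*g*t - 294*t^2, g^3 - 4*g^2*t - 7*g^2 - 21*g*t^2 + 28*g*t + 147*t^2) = -g^2 + 7*g*t + 7*g - 49*t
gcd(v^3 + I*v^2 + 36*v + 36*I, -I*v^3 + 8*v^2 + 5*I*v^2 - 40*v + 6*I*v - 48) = 1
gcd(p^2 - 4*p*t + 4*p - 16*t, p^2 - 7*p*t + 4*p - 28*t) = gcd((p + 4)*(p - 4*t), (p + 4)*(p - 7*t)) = p + 4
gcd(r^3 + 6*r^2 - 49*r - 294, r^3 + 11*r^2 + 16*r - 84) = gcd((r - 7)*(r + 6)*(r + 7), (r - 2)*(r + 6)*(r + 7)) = r^2 + 13*r + 42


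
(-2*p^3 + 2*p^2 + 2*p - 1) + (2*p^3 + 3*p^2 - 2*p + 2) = 5*p^2 + 1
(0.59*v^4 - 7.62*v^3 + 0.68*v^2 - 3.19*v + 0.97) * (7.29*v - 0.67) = 4.3011*v^5 - 55.9451*v^4 + 10.0626*v^3 - 23.7107*v^2 + 9.2086*v - 0.6499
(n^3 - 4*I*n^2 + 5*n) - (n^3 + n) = -4*I*n^2 + 4*n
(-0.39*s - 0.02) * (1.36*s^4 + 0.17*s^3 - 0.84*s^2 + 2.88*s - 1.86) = -0.5304*s^5 - 0.0935*s^4 + 0.3242*s^3 - 1.1064*s^2 + 0.6678*s + 0.0372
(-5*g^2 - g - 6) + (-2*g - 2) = -5*g^2 - 3*g - 8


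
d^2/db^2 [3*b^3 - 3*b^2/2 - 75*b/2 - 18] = 18*b - 3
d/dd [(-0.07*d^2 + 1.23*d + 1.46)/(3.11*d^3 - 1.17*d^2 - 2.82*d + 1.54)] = (0.2177*d^4 - 7.6506*d^3 - 11.9853*d^2 + 3.2008*d + 6.0114)/(9.6721*d^6 - 7.2774*d^5 - 16.1715*d^4 + 16.1776*d^3 + 4.3488*d^2 - 8.6856*d + 2.3716)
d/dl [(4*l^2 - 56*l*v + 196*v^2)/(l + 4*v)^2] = 88*v*(l - 7*v)/(l^3 + 12*l^2*v + 48*l*v^2 + 64*v^3)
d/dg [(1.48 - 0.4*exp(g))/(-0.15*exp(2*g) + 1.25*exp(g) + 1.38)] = (-0.06*exp(2*g) + 0.444*exp(g) - 2.402)*exp(g)/(0.0225*exp(4*g) - 0.375*exp(3*g) + 1.1485*exp(2*g) + 3.45*exp(g) + 1.9044)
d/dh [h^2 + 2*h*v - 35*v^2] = 2*h + 2*v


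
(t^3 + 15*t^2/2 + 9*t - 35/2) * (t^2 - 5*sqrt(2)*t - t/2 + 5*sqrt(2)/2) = t^5 - 5*sqrt(2)*t^4 + 7*t^4 - 35*sqrt(2)*t^3 + 21*t^3/4 - 105*sqrt(2)*t^2/4 - 22*t^2 + 35*t/4 + 110*sqrt(2)*t - 175*sqrt(2)/4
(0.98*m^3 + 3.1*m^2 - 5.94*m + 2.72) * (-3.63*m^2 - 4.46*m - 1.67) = -3.5574*m^5 - 15.6238*m^4 + 6.0996*m^3 + 11.4418*m^2 - 2.2114*m - 4.5424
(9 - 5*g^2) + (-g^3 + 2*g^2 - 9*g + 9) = -g^3 - 3*g^2 - 9*g + 18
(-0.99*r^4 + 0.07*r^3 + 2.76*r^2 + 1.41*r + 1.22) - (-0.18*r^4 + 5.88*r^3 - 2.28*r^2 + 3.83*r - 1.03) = -0.81*r^4 - 5.81*r^3 + 5.04*r^2 - 2.42*r + 2.25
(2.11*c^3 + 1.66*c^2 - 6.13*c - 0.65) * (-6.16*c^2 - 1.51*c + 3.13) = -12.9976*c^5 - 13.4117*c^4 + 41.8585*c^3 + 18.4561*c^2 - 18.2054*c - 2.0345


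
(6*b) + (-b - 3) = 5*b - 3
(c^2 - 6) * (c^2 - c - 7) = c^4 - c^3 - 13*c^2 + 6*c + 42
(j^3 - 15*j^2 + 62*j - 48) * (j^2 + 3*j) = j^5 - 12*j^4 + 17*j^3 + 138*j^2 - 144*j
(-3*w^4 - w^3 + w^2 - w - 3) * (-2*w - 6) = 6*w^5 + 20*w^4 + 4*w^3 - 4*w^2 + 12*w + 18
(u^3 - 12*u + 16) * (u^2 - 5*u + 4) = u^5 - 5*u^4 - 8*u^3 + 76*u^2 - 128*u + 64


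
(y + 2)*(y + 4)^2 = y^3 + 10*y^2 + 32*y + 32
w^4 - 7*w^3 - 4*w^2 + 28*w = w*(w - 7)*(w - 2)*(w + 2)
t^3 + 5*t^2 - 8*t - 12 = (t - 2)*(t + 1)*(t + 6)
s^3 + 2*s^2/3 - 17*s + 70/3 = (s - 7/3)*(s - 2)*(s + 5)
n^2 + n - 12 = (n - 3)*(n + 4)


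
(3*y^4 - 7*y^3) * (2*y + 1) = 6*y^5 - 11*y^4 - 7*y^3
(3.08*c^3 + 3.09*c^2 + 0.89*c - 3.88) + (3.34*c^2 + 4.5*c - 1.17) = 3.08*c^3 + 6.43*c^2 + 5.39*c - 5.05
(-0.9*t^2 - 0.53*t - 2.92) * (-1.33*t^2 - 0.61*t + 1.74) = 1.197*t^4 + 1.2539*t^3 + 2.6409*t^2 + 0.859*t - 5.0808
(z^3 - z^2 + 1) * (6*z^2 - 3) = 6*z^5 - 6*z^4 - 3*z^3 + 9*z^2 - 3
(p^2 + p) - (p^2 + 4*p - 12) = 12 - 3*p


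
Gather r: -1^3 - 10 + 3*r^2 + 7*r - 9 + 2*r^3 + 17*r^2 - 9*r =2*r^3 + 20*r^2 - 2*r - 20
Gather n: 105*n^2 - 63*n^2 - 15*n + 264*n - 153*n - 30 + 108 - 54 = 42*n^2 + 96*n + 24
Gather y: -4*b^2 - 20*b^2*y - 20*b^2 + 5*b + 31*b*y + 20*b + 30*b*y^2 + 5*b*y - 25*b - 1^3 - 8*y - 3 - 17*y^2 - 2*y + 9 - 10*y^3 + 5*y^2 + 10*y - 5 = -24*b^2 - 10*y^3 + y^2*(30*b - 12) + y*(-20*b^2 + 36*b)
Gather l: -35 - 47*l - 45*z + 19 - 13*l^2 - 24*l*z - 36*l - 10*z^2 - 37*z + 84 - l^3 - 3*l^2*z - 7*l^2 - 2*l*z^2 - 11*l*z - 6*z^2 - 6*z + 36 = -l^3 + l^2*(-3*z - 20) + l*(-2*z^2 - 35*z - 83) - 16*z^2 - 88*z + 104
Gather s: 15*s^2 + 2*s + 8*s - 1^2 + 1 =15*s^2 + 10*s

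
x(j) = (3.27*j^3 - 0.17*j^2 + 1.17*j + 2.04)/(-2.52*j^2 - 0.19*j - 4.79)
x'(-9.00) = -1.32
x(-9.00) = 11.61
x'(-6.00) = -1.36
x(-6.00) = 7.60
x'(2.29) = -1.32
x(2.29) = -2.34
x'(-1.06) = -1.38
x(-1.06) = 0.44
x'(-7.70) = -1.33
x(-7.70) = 9.89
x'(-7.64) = -1.33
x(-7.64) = 9.81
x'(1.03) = -0.86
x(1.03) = -0.87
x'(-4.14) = -1.41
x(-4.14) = 5.04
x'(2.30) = -1.33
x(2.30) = -2.35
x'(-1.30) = -1.50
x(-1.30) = 0.79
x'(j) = (5.04*j + 0.19)*(3.27*j^3 - 0.17*j^2 + 1.17*j + 2.04)/(-2.52*j^2 - 0.19*j - 4.79)^2 + (9.81*j^2 - 0.34*j + 1.17)/(-2.52*j^2 - 0.19*j - 4.79)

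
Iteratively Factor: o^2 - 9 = (o + 3)*(o - 3)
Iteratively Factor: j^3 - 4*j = (j)*(j^2 - 4) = j*(j + 2)*(j - 2)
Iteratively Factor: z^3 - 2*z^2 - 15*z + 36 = (z - 3)*(z^2 + z - 12) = (z - 3)*(z + 4)*(z - 3)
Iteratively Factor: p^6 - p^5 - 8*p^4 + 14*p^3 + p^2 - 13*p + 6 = (p - 1)*(p^5 - 8*p^3 + 6*p^2 + 7*p - 6) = (p - 2)*(p - 1)*(p^4 + 2*p^3 - 4*p^2 - 2*p + 3) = (p - 2)*(p - 1)^2*(p^3 + 3*p^2 - p - 3) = (p - 2)*(p - 1)^2*(p + 3)*(p^2 - 1) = (p - 2)*(p - 1)^3*(p + 3)*(p + 1)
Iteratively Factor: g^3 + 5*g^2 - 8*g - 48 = (g + 4)*(g^2 + g - 12) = (g + 4)^2*(g - 3)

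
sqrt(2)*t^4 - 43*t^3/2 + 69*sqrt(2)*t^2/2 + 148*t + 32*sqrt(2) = (t - 8*sqrt(2))*(t - 4*sqrt(2))*(t + sqrt(2))*(sqrt(2)*t + 1/2)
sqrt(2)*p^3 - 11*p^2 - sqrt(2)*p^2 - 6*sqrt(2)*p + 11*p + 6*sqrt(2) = (p - 1)*(p - 6*sqrt(2))*(sqrt(2)*p + 1)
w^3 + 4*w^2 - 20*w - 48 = (w - 4)*(w + 2)*(w + 6)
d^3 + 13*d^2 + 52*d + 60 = (d + 2)*(d + 5)*(d + 6)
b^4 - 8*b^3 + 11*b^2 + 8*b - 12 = (b - 6)*(b - 2)*(b - 1)*(b + 1)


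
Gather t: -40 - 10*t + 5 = -10*t - 35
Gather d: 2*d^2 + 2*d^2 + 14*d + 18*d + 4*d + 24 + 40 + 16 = 4*d^2 + 36*d + 80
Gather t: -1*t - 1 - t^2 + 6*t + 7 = -t^2 + 5*t + 6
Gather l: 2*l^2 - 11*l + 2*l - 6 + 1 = 2*l^2 - 9*l - 5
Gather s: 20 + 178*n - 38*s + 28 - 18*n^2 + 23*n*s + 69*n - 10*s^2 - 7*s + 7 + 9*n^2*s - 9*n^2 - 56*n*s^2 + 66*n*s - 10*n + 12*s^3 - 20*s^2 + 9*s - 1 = -27*n^2 + 237*n + 12*s^3 + s^2*(-56*n - 30) + s*(9*n^2 + 89*n - 36) + 54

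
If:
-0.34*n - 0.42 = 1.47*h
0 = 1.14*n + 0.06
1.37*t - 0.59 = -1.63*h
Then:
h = -0.27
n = -0.05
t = 0.76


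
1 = 1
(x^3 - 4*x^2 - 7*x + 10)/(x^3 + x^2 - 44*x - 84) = (x^2 - 6*x + 5)/(x^2 - x - 42)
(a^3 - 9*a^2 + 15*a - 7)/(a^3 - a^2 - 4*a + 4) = (a^2 - 8*a + 7)/(a^2 - 4)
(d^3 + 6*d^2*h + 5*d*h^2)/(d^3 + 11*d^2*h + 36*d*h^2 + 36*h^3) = d*(d^2 + 6*d*h + 5*h^2)/(d^3 + 11*d^2*h + 36*d*h^2 + 36*h^3)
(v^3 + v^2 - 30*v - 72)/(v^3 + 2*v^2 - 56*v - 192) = (v^2 - 3*v - 18)/(v^2 - 2*v - 48)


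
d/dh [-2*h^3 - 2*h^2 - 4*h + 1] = -6*h^2 - 4*h - 4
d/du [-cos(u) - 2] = sin(u)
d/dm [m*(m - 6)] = 2*m - 6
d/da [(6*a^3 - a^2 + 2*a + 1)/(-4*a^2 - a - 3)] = (-24*a^4 - 12*a^3 - 45*a^2 + 14*a - 5)/(16*a^4 + 8*a^3 + 25*a^2 + 6*a + 9)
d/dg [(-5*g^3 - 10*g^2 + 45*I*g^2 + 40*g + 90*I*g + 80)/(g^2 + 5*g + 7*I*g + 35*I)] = (-5*g^4 + g^3*(-50 - 70*I) + g^2*(-405 - 460*I) + g*(-3310 - 700*I) - 3550 + 840*I)/(g^4 + g^3*(10 + 14*I) + g^2*(-24 + 140*I) + g*(-490 + 350*I) - 1225)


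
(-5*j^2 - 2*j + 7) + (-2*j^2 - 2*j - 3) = -7*j^2 - 4*j + 4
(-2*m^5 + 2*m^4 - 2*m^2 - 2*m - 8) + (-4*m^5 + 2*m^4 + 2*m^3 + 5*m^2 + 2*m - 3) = -6*m^5 + 4*m^4 + 2*m^3 + 3*m^2 - 11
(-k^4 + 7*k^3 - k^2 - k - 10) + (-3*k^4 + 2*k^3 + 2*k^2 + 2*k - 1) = -4*k^4 + 9*k^3 + k^2 + k - 11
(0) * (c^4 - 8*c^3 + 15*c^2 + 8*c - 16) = 0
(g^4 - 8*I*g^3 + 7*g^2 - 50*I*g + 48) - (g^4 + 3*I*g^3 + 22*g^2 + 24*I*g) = -11*I*g^3 - 15*g^2 - 74*I*g + 48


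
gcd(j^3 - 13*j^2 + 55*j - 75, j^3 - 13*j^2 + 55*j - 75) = j^3 - 13*j^2 + 55*j - 75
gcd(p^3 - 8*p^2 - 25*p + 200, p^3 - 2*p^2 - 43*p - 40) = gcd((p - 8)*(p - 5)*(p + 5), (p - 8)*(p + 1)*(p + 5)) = p^2 - 3*p - 40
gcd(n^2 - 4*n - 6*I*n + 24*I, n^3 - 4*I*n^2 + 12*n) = n - 6*I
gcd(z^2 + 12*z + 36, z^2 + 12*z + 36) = z^2 + 12*z + 36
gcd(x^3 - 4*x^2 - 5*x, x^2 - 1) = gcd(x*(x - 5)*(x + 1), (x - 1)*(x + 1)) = x + 1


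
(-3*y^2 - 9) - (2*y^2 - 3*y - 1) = -5*y^2 + 3*y - 8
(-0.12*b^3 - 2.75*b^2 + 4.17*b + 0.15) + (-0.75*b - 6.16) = -0.12*b^3 - 2.75*b^2 + 3.42*b - 6.01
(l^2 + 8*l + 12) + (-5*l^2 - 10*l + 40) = -4*l^2 - 2*l + 52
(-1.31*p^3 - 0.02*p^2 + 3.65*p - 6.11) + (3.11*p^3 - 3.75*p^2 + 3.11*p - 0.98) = 1.8*p^3 - 3.77*p^2 + 6.76*p - 7.09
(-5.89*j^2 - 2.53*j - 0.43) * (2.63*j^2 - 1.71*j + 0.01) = -15.4907*j^4 + 3.418*j^3 + 3.1365*j^2 + 0.71*j - 0.0043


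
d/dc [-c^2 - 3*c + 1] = -2*c - 3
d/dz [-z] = -1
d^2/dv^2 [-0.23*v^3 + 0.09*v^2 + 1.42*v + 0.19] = 0.18 - 1.38*v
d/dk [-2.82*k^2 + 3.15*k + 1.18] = 3.15 - 5.64*k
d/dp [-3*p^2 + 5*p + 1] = 5 - 6*p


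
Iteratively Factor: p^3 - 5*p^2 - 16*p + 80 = (p - 4)*(p^2 - p - 20) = (p - 4)*(p + 4)*(p - 5)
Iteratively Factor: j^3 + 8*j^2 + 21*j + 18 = (j + 3)*(j^2 + 5*j + 6) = (j + 3)^2*(j + 2)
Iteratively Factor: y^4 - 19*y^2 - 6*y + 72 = (y + 3)*(y^3 - 3*y^2 - 10*y + 24) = (y - 2)*(y + 3)*(y^2 - y - 12) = (y - 2)*(y + 3)^2*(y - 4)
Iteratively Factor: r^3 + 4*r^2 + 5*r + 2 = (r + 2)*(r^2 + 2*r + 1) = (r + 1)*(r + 2)*(r + 1)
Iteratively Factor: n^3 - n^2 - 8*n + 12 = (n - 2)*(n^2 + n - 6) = (n - 2)*(n + 3)*(n - 2)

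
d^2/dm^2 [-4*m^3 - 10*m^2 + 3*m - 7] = -24*m - 20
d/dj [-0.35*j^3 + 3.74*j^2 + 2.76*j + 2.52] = -1.05*j^2 + 7.48*j + 2.76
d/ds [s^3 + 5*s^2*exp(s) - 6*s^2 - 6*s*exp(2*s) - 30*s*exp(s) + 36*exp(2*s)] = 5*s^2*exp(s) + 3*s^2 - 12*s*exp(2*s) - 20*s*exp(s) - 12*s + 66*exp(2*s) - 30*exp(s)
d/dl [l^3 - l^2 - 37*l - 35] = 3*l^2 - 2*l - 37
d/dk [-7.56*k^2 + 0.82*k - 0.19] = 0.82 - 15.12*k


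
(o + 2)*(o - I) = o^2 + 2*o - I*o - 2*I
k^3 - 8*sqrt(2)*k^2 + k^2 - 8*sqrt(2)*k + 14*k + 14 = (k + 1)*(k - 7*sqrt(2))*(k - sqrt(2))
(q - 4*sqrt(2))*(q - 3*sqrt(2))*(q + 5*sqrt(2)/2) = q^3 - 9*sqrt(2)*q^2/2 - 11*q + 60*sqrt(2)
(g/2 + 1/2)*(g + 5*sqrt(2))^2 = g^3/2 + g^2/2 + 5*sqrt(2)*g^2 + 5*sqrt(2)*g + 25*g + 25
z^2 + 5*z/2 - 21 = (z - 7/2)*(z + 6)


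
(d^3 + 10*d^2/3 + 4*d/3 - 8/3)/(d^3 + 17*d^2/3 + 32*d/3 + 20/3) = (3*d - 2)/(3*d + 5)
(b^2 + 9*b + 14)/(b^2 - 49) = (b + 2)/(b - 7)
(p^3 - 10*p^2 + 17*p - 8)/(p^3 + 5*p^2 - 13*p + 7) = (p - 8)/(p + 7)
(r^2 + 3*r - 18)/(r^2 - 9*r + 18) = (r + 6)/(r - 6)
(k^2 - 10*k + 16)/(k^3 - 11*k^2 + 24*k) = (k - 2)/(k*(k - 3))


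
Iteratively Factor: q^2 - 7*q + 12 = (q - 3)*(q - 4)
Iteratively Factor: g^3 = (g)*(g^2) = g^2*(g)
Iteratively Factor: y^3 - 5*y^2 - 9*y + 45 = (y - 5)*(y^2 - 9) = (y - 5)*(y - 3)*(y + 3)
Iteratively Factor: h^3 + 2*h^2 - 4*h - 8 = (h + 2)*(h^2 - 4) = (h - 2)*(h + 2)*(h + 2)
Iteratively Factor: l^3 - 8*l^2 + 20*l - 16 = (l - 2)*(l^2 - 6*l + 8) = (l - 4)*(l - 2)*(l - 2)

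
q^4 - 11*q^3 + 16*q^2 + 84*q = q*(q - 7)*(q - 6)*(q + 2)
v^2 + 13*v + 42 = (v + 6)*(v + 7)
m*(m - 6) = m^2 - 6*m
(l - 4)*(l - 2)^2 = l^3 - 8*l^2 + 20*l - 16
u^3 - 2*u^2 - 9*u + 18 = (u - 3)*(u - 2)*(u + 3)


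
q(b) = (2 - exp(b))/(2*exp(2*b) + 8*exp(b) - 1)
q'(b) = (2 - exp(b))*(-4*exp(2*b) - 8*exp(b))/(2*exp(2*b) + 8*exp(b) - 1)^2 - exp(b)/(2*exp(2*b) + 8*exp(b) - 1)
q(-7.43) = -2.01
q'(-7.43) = -0.01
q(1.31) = -0.03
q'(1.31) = -0.02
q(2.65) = -0.02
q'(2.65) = 0.01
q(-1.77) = 4.35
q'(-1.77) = -15.69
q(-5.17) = -2.09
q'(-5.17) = -0.09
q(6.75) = -0.00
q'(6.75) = 0.00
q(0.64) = 0.00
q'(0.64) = -0.10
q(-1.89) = 7.27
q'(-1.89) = -37.78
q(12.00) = 0.00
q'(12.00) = 0.00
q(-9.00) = -2.00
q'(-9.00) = 0.00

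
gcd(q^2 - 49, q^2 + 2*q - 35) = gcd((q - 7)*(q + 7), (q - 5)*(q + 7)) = q + 7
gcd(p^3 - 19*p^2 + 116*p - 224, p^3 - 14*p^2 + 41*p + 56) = p^2 - 15*p + 56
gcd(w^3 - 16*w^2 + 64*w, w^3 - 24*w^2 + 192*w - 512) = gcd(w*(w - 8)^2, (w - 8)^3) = w^2 - 16*w + 64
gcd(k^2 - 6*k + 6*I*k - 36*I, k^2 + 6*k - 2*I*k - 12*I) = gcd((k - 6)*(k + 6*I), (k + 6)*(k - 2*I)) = 1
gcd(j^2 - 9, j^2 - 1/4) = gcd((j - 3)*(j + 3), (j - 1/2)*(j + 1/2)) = 1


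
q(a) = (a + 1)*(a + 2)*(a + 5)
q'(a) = (a + 1)*(a + 2) + (a + 1)*(a + 5) + (a + 2)*(a + 5) = 3*a^2 + 16*a + 17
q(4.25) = 303.52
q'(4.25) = 139.19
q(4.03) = 273.89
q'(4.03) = 130.20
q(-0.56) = 2.81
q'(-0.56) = 8.98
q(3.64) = 226.11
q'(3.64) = 114.99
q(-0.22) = 6.64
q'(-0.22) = 13.63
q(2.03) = 85.84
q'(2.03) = 61.84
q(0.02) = 10.34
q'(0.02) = 17.32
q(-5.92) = -17.74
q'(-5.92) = 27.42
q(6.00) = 616.00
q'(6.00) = 221.00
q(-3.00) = 4.00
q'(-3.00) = -4.00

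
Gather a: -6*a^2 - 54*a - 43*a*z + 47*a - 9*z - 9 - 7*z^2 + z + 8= -6*a^2 + a*(-43*z - 7) - 7*z^2 - 8*z - 1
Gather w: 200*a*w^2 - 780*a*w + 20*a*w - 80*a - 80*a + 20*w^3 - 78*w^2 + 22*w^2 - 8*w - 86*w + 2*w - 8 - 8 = -160*a + 20*w^3 + w^2*(200*a - 56) + w*(-760*a - 92) - 16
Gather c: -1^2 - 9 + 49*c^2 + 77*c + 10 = 49*c^2 + 77*c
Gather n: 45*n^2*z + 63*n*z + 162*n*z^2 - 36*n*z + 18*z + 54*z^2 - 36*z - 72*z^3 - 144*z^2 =45*n^2*z + n*(162*z^2 + 27*z) - 72*z^3 - 90*z^2 - 18*z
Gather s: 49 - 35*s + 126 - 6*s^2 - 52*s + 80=-6*s^2 - 87*s + 255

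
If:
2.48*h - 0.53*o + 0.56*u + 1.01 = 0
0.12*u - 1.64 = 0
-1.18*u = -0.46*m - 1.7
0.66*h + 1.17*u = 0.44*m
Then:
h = -3.32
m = 31.36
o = 0.82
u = 13.67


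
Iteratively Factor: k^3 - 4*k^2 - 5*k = (k + 1)*(k^2 - 5*k) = (k - 5)*(k + 1)*(k)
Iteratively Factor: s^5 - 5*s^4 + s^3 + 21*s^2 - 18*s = (s - 3)*(s^4 - 2*s^3 - 5*s^2 + 6*s) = (s - 3)*(s - 1)*(s^3 - s^2 - 6*s) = (s - 3)*(s - 1)*(s + 2)*(s^2 - 3*s) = (s - 3)^2*(s - 1)*(s + 2)*(s)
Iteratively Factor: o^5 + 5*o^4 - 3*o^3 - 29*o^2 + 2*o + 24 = (o - 2)*(o^4 + 7*o^3 + 11*o^2 - 7*o - 12) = (o - 2)*(o + 4)*(o^3 + 3*o^2 - o - 3) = (o - 2)*(o + 3)*(o + 4)*(o^2 - 1) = (o - 2)*(o - 1)*(o + 3)*(o + 4)*(o + 1)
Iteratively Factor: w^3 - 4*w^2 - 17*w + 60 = (w - 3)*(w^2 - w - 20) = (w - 5)*(w - 3)*(w + 4)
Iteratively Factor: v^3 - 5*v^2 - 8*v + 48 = (v - 4)*(v^2 - v - 12) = (v - 4)*(v + 3)*(v - 4)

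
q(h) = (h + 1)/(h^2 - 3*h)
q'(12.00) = -0.01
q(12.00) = 0.12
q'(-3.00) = 0.00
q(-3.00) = -0.11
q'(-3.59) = -0.00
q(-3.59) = -0.11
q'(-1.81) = 0.04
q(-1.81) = -0.09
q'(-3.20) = -0.00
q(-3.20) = -0.11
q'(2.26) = -2.37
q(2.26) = -1.95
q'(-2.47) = 0.01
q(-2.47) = -0.11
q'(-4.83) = -0.01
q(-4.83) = -0.10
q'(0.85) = 0.17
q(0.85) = -1.01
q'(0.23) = 6.13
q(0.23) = -1.93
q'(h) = (3 - 2*h)*(h + 1)/(h^2 - 3*h)^2 + 1/(h^2 - 3*h) = (-h^2 - 2*h + 3)/(h^2*(h^2 - 6*h + 9))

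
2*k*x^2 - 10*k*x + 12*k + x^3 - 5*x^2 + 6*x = (2*k + x)*(x - 3)*(x - 2)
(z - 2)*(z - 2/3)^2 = z^3 - 10*z^2/3 + 28*z/9 - 8/9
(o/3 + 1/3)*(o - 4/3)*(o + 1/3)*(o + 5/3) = o^4/3 + 5*o^3/9 - 13*o^2/27 - 77*o/81 - 20/81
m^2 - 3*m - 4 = (m - 4)*(m + 1)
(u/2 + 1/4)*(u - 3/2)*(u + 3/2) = u^3/2 + u^2/4 - 9*u/8 - 9/16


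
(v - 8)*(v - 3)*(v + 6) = v^3 - 5*v^2 - 42*v + 144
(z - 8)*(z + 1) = z^2 - 7*z - 8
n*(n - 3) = n^2 - 3*n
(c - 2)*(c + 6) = c^2 + 4*c - 12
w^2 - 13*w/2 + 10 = (w - 4)*(w - 5/2)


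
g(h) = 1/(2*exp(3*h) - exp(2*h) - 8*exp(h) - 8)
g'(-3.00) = 0.01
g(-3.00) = -0.12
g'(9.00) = 0.00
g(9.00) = 0.00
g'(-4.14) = 0.00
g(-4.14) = -0.12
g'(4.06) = -0.00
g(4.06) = 0.00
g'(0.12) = 0.01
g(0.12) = -0.06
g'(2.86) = -0.00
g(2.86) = 0.00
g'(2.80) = -0.00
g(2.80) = 0.00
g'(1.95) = -0.01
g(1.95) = 0.00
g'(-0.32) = 0.02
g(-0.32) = -0.07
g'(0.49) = -0.03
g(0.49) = -0.07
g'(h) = (-6*exp(3*h) + 2*exp(2*h) + 8*exp(h))/(2*exp(3*h) - exp(2*h) - 8*exp(h) - 8)^2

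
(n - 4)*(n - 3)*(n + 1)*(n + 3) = n^4 - 3*n^3 - 13*n^2 + 27*n + 36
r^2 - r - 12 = (r - 4)*(r + 3)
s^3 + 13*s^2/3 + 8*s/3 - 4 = (s - 2/3)*(s + 2)*(s + 3)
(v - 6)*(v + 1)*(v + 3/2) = v^3 - 7*v^2/2 - 27*v/2 - 9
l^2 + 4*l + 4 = (l + 2)^2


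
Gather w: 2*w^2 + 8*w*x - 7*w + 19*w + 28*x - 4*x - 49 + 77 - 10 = 2*w^2 + w*(8*x + 12) + 24*x + 18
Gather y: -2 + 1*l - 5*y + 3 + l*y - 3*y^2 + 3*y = l - 3*y^2 + y*(l - 2) + 1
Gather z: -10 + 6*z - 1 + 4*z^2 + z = 4*z^2 + 7*z - 11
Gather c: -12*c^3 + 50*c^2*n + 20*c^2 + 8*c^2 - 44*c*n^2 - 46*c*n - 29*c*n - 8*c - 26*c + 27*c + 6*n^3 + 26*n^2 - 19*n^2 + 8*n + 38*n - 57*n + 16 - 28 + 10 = -12*c^3 + c^2*(50*n + 28) + c*(-44*n^2 - 75*n - 7) + 6*n^3 + 7*n^2 - 11*n - 2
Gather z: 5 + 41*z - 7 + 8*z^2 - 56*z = 8*z^2 - 15*z - 2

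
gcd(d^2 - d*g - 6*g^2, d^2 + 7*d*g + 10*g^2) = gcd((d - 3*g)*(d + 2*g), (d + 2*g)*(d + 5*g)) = d + 2*g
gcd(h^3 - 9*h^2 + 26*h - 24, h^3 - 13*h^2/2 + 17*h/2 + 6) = h^2 - 7*h + 12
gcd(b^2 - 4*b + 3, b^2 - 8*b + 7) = b - 1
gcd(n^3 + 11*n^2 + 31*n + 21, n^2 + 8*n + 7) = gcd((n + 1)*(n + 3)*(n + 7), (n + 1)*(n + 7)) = n^2 + 8*n + 7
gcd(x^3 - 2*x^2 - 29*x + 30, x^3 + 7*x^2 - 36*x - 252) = x - 6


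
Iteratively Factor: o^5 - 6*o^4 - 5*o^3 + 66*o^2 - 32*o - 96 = (o + 1)*(o^4 - 7*o^3 + 2*o^2 + 64*o - 96) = (o + 1)*(o + 3)*(o^3 - 10*o^2 + 32*o - 32) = (o - 4)*(o + 1)*(o + 3)*(o^2 - 6*o + 8) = (o - 4)^2*(o + 1)*(o + 3)*(o - 2)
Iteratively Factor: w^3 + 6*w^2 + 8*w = (w + 4)*(w^2 + 2*w) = w*(w + 4)*(w + 2)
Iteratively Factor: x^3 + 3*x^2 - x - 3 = (x + 3)*(x^2 - 1) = (x - 1)*(x + 3)*(x + 1)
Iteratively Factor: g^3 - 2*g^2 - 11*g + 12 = (g + 3)*(g^2 - 5*g + 4) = (g - 1)*(g + 3)*(g - 4)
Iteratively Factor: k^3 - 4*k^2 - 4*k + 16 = (k + 2)*(k^2 - 6*k + 8) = (k - 4)*(k + 2)*(k - 2)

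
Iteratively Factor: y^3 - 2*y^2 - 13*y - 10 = (y + 1)*(y^2 - 3*y - 10) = (y - 5)*(y + 1)*(y + 2)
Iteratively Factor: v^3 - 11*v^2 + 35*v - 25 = (v - 5)*(v^2 - 6*v + 5) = (v - 5)*(v - 1)*(v - 5)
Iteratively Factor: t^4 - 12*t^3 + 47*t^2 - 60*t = (t - 3)*(t^3 - 9*t^2 + 20*t) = (t - 4)*(t - 3)*(t^2 - 5*t) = t*(t - 4)*(t - 3)*(t - 5)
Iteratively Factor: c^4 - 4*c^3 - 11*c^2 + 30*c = (c - 5)*(c^3 + c^2 - 6*c) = (c - 5)*(c + 3)*(c^2 - 2*c) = c*(c - 5)*(c + 3)*(c - 2)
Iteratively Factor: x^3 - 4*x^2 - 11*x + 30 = (x + 3)*(x^2 - 7*x + 10) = (x - 5)*(x + 3)*(x - 2)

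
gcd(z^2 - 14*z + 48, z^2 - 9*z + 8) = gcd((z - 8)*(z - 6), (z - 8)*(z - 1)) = z - 8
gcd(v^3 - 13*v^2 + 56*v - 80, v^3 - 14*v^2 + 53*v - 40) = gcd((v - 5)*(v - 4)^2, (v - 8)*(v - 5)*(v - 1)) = v - 5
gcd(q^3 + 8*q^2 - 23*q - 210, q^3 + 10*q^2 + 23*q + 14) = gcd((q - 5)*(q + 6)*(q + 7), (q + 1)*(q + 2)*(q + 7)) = q + 7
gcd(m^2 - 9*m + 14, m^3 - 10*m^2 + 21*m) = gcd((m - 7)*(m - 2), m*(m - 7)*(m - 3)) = m - 7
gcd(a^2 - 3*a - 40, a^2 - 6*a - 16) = a - 8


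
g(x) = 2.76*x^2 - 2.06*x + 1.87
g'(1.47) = 6.05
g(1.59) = 5.57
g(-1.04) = 7.00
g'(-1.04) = -7.80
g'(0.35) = -0.13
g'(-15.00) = -84.86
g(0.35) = 1.49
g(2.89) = 18.97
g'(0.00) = -2.06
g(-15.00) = 653.77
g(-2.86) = 30.34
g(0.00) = 1.87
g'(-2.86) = -17.85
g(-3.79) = 49.32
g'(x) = 5.52*x - 2.06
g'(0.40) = 0.15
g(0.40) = 1.49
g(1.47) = 4.81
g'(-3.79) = -22.98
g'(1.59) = 6.72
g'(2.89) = 13.89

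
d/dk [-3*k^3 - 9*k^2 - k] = -9*k^2 - 18*k - 1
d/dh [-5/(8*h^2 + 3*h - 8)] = 5*(16*h + 3)/(8*h^2 + 3*h - 8)^2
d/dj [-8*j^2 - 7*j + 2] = -16*j - 7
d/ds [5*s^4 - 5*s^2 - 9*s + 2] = 20*s^3 - 10*s - 9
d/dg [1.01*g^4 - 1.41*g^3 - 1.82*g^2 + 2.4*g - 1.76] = 4.04*g^3 - 4.23*g^2 - 3.64*g + 2.4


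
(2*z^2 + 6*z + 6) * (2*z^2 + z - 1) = 4*z^4 + 14*z^3 + 16*z^2 - 6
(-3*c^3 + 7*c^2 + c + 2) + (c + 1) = -3*c^3 + 7*c^2 + 2*c + 3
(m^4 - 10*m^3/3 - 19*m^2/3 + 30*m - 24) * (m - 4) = m^5 - 22*m^4/3 + 7*m^3 + 166*m^2/3 - 144*m + 96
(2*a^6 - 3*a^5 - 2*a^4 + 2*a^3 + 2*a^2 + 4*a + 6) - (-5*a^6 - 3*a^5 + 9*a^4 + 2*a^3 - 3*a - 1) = 7*a^6 - 11*a^4 + 2*a^2 + 7*a + 7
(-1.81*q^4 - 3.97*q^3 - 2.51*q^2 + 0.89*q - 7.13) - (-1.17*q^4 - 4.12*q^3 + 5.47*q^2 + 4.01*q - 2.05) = -0.64*q^4 + 0.15*q^3 - 7.98*q^2 - 3.12*q - 5.08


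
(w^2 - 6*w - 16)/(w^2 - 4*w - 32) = (w + 2)/(w + 4)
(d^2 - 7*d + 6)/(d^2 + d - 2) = (d - 6)/(d + 2)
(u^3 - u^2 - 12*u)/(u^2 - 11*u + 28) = u*(u + 3)/(u - 7)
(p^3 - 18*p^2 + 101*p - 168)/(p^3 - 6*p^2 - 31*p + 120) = (p - 7)/(p + 5)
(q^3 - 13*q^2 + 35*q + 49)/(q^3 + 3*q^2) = (q^3 - 13*q^2 + 35*q + 49)/(q^2*(q + 3))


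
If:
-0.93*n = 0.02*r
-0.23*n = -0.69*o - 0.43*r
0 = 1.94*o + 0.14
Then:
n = -0.00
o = -0.07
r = 0.11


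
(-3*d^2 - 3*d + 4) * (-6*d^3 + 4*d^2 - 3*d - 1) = 18*d^5 + 6*d^4 - 27*d^3 + 28*d^2 - 9*d - 4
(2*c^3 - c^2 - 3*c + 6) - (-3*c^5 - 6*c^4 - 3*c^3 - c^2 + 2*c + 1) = 3*c^5 + 6*c^4 + 5*c^3 - 5*c + 5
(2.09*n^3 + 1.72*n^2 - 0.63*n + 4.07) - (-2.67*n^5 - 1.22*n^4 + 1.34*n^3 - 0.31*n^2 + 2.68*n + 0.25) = 2.67*n^5 + 1.22*n^4 + 0.75*n^3 + 2.03*n^2 - 3.31*n + 3.82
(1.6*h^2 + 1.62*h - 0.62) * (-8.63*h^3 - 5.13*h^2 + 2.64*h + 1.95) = -13.808*h^5 - 22.1886*h^4 + 1.264*h^3 + 10.5774*h^2 + 1.5222*h - 1.209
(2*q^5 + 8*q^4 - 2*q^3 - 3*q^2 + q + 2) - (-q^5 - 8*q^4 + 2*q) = 3*q^5 + 16*q^4 - 2*q^3 - 3*q^2 - q + 2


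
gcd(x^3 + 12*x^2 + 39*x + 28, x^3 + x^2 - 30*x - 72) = x + 4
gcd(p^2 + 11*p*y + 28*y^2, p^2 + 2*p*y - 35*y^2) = p + 7*y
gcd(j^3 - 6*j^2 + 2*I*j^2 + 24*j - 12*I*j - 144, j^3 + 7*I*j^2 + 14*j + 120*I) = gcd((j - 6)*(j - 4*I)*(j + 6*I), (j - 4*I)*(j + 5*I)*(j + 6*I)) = j^2 + 2*I*j + 24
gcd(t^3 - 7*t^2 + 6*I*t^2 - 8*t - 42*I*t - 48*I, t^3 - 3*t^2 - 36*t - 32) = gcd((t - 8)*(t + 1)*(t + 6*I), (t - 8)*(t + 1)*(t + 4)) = t^2 - 7*t - 8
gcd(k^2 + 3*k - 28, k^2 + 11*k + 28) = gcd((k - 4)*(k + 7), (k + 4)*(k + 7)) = k + 7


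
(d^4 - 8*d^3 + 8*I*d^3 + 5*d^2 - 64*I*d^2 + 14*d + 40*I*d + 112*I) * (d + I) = d^5 - 8*d^4 + 9*I*d^4 - 3*d^3 - 72*I*d^3 + 78*d^2 + 45*I*d^2 - 40*d + 126*I*d - 112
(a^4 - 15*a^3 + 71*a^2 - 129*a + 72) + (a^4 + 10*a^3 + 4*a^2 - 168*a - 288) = 2*a^4 - 5*a^3 + 75*a^2 - 297*a - 216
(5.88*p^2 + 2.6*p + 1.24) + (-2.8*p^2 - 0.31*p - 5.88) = 3.08*p^2 + 2.29*p - 4.64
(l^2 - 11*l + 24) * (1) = l^2 - 11*l + 24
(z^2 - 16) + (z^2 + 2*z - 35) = 2*z^2 + 2*z - 51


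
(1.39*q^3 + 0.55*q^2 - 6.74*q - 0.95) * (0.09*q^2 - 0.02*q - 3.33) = 0.1251*q^5 + 0.0217*q^4 - 5.2463*q^3 - 1.7822*q^2 + 22.4632*q + 3.1635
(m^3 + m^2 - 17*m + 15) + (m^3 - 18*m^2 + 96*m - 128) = 2*m^3 - 17*m^2 + 79*m - 113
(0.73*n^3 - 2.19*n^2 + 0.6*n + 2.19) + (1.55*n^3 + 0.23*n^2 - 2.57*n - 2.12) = 2.28*n^3 - 1.96*n^2 - 1.97*n + 0.0699999999999998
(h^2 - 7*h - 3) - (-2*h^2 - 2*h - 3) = 3*h^2 - 5*h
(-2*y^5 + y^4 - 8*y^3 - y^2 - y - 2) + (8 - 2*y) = -2*y^5 + y^4 - 8*y^3 - y^2 - 3*y + 6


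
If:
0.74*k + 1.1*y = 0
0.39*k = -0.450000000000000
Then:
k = -1.15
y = 0.78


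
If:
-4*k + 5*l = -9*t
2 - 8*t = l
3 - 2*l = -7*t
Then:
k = 199/92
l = 38/23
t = 1/23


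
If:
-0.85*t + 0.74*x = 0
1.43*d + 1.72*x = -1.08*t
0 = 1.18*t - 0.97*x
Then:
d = 0.00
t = 0.00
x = 0.00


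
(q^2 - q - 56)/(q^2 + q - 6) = (q^2 - q - 56)/(q^2 + q - 6)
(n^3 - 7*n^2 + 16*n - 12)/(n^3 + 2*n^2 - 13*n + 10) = (n^2 - 5*n + 6)/(n^2 + 4*n - 5)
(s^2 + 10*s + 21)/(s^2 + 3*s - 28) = (s + 3)/(s - 4)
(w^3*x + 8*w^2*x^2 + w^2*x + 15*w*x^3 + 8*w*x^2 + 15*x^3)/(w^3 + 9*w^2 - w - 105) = x*(w^3 + 8*w^2*x + w^2 + 15*w*x^2 + 8*w*x + 15*x^2)/(w^3 + 9*w^2 - w - 105)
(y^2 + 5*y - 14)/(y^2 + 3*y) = (y^2 + 5*y - 14)/(y*(y + 3))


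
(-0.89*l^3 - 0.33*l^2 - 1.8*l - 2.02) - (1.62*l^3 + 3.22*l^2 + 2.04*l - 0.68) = -2.51*l^3 - 3.55*l^2 - 3.84*l - 1.34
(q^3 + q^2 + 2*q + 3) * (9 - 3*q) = -3*q^4 + 6*q^3 + 3*q^2 + 9*q + 27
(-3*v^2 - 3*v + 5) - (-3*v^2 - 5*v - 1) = 2*v + 6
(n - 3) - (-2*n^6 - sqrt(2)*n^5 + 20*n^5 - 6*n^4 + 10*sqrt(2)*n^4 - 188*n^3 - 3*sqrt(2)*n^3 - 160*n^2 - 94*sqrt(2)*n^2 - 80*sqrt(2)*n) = 2*n^6 - 20*n^5 + sqrt(2)*n^5 - 10*sqrt(2)*n^4 + 6*n^4 + 3*sqrt(2)*n^3 + 188*n^3 + 94*sqrt(2)*n^2 + 160*n^2 + n + 80*sqrt(2)*n - 3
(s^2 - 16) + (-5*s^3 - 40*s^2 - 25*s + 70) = -5*s^3 - 39*s^2 - 25*s + 54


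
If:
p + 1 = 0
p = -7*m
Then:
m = 1/7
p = -1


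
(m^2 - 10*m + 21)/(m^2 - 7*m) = (m - 3)/m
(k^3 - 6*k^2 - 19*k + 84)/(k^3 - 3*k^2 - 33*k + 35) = (k^2 + k - 12)/(k^2 + 4*k - 5)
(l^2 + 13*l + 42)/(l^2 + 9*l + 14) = (l + 6)/(l + 2)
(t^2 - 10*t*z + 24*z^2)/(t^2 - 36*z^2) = (t - 4*z)/(t + 6*z)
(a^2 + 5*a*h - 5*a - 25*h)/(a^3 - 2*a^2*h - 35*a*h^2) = (a - 5)/(a*(a - 7*h))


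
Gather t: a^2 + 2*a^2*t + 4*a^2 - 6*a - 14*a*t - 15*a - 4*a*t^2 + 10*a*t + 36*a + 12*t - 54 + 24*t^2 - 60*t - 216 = 5*a^2 + 15*a + t^2*(24 - 4*a) + t*(2*a^2 - 4*a - 48) - 270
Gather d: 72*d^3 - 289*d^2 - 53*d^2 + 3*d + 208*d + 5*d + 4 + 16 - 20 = 72*d^3 - 342*d^2 + 216*d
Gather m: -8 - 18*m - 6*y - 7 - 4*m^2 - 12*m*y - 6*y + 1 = -4*m^2 + m*(-12*y - 18) - 12*y - 14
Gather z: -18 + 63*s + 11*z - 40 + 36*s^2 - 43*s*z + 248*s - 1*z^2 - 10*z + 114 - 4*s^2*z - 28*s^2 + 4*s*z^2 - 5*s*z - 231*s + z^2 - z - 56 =8*s^2 + 4*s*z^2 + 80*s + z*(-4*s^2 - 48*s)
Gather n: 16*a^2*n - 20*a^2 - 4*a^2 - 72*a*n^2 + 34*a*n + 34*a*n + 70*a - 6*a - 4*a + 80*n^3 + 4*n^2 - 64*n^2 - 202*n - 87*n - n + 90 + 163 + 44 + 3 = -24*a^2 + 60*a + 80*n^3 + n^2*(-72*a - 60) + n*(16*a^2 + 68*a - 290) + 300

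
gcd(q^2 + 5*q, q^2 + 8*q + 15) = q + 5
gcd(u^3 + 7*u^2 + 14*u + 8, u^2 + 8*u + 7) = u + 1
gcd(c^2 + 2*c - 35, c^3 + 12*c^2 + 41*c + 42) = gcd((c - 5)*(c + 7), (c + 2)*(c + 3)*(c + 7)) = c + 7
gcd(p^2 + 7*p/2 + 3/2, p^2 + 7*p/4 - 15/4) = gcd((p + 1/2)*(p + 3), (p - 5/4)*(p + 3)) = p + 3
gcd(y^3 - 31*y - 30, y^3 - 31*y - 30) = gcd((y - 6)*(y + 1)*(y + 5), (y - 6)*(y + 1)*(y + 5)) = y^3 - 31*y - 30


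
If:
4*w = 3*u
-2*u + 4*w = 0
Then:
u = 0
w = 0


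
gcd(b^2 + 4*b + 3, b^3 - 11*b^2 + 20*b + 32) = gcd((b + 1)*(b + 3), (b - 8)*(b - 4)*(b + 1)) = b + 1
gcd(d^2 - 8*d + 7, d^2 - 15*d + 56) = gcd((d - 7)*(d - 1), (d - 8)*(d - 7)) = d - 7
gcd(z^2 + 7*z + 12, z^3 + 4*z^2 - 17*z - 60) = z + 3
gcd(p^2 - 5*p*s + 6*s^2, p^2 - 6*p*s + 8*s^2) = p - 2*s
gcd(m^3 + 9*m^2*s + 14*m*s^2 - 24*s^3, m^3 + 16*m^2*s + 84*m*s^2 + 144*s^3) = m^2 + 10*m*s + 24*s^2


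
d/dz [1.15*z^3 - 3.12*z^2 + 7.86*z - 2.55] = 3.45*z^2 - 6.24*z + 7.86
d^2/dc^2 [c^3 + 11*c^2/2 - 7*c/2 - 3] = 6*c + 11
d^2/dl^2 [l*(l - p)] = 2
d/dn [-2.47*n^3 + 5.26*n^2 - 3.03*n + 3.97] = -7.41*n^2 + 10.52*n - 3.03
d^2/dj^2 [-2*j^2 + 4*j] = -4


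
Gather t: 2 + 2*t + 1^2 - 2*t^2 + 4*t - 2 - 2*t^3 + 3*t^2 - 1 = -2*t^3 + t^2 + 6*t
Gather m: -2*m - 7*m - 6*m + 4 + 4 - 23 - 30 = -15*m - 45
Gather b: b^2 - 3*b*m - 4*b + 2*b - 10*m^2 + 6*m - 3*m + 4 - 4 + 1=b^2 + b*(-3*m - 2) - 10*m^2 + 3*m + 1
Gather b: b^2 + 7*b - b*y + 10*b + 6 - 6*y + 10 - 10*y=b^2 + b*(17 - y) - 16*y + 16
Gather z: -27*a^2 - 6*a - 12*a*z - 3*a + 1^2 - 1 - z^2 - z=-27*a^2 - 9*a - z^2 + z*(-12*a - 1)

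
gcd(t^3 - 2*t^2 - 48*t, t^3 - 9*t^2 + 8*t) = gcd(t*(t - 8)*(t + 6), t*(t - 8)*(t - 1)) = t^2 - 8*t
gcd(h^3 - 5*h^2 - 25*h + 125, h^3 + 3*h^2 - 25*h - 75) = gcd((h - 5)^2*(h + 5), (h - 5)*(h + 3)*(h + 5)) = h^2 - 25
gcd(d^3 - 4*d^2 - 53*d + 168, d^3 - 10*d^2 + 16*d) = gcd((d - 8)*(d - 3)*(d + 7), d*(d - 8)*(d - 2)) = d - 8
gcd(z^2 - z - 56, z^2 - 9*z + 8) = z - 8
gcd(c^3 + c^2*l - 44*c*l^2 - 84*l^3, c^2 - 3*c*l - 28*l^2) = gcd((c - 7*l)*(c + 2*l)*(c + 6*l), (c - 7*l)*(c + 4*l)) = c - 7*l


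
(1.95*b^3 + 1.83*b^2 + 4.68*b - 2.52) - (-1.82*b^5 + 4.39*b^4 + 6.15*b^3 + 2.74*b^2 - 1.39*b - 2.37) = 1.82*b^5 - 4.39*b^4 - 4.2*b^3 - 0.91*b^2 + 6.07*b - 0.15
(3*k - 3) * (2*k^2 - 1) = 6*k^3 - 6*k^2 - 3*k + 3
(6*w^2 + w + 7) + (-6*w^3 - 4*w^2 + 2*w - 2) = -6*w^3 + 2*w^2 + 3*w + 5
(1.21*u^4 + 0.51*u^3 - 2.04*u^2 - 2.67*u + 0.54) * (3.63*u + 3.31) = 4.3923*u^5 + 5.8564*u^4 - 5.7171*u^3 - 16.4445*u^2 - 6.8775*u + 1.7874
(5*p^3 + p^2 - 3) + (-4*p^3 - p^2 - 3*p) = p^3 - 3*p - 3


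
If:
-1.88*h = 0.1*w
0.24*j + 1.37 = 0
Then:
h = -0.0531914893617021*w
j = -5.71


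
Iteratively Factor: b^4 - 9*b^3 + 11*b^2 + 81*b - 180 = (b - 3)*(b^3 - 6*b^2 - 7*b + 60) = (b - 4)*(b - 3)*(b^2 - 2*b - 15) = (b - 4)*(b - 3)*(b + 3)*(b - 5)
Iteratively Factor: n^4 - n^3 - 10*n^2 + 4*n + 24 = (n - 3)*(n^3 + 2*n^2 - 4*n - 8) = (n - 3)*(n - 2)*(n^2 + 4*n + 4) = (n - 3)*(n - 2)*(n + 2)*(n + 2)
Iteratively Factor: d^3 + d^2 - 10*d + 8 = (d - 1)*(d^2 + 2*d - 8) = (d - 2)*(d - 1)*(d + 4)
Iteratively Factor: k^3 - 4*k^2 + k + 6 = (k - 3)*(k^2 - k - 2) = (k - 3)*(k - 2)*(k + 1)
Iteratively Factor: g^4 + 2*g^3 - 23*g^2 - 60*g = (g + 4)*(g^3 - 2*g^2 - 15*g) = (g - 5)*(g + 4)*(g^2 + 3*g) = (g - 5)*(g + 3)*(g + 4)*(g)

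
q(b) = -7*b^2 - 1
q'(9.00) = -126.00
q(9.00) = -568.00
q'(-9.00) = 126.00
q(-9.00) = -568.00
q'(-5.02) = 70.28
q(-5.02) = -177.40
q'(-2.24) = 31.36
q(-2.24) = -36.12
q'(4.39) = -61.46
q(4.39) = -135.90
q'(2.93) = -41.02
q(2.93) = -61.09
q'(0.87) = -12.18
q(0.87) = -6.30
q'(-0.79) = 11.06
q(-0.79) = -5.37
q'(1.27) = -17.78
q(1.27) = -12.29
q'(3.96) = -55.44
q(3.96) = -110.77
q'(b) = -14*b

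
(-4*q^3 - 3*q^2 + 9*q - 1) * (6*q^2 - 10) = -24*q^5 - 18*q^4 + 94*q^3 + 24*q^2 - 90*q + 10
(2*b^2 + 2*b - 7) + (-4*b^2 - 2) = -2*b^2 + 2*b - 9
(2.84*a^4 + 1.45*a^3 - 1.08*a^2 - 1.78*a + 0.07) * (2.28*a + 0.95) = 6.4752*a^5 + 6.004*a^4 - 1.0849*a^3 - 5.0844*a^2 - 1.5314*a + 0.0665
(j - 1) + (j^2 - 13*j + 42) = j^2 - 12*j + 41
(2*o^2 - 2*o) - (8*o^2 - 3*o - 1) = -6*o^2 + o + 1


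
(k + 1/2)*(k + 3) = k^2 + 7*k/2 + 3/2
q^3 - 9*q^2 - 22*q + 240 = (q - 8)*(q - 6)*(q + 5)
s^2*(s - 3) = s^3 - 3*s^2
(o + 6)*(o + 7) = o^2 + 13*o + 42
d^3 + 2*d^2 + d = d*(d + 1)^2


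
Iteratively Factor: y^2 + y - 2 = (y - 1)*(y + 2)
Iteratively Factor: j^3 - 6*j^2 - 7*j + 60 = (j + 3)*(j^2 - 9*j + 20) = (j - 4)*(j + 3)*(j - 5)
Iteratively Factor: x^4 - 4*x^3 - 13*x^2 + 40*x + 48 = (x + 1)*(x^3 - 5*x^2 - 8*x + 48) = (x + 1)*(x + 3)*(x^2 - 8*x + 16) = (x - 4)*(x + 1)*(x + 3)*(x - 4)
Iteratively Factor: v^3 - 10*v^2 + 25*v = (v)*(v^2 - 10*v + 25) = v*(v - 5)*(v - 5)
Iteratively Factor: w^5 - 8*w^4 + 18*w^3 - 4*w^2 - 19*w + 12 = (w - 4)*(w^4 - 4*w^3 + 2*w^2 + 4*w - 3) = (w - 4)*(w - 1)*(w^3 - 3*w^2 - w + 3) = (w - 4)*(w - 3)*(w - 1)*(w^2 - 1) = (w - 4)*(w - 3)*(w - 1)^2*(w + 1)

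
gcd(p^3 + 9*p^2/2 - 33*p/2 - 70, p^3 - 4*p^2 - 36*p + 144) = p - 4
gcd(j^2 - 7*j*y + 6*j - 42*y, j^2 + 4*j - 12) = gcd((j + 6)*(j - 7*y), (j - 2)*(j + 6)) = j + 6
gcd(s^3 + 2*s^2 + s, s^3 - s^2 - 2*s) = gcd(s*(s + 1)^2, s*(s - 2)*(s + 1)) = s^2 + s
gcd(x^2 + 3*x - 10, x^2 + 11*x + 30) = x + 5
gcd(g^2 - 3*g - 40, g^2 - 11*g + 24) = g - 8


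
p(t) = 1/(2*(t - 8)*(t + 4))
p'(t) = -1/(2*(t - 8)*(t + 4)^2) - 1/(2*(t - 8)^2*(t + 4))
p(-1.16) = -0.02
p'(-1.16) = 0.00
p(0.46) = -0.01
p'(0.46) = 0.00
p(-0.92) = -0.02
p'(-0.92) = 0.00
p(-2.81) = -0.04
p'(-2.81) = 0.03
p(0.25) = -0.02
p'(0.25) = 0.00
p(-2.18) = -0.03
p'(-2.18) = 0.01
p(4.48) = -0.02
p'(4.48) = -0.00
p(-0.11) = -0.02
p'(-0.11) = 0.00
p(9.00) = 0.04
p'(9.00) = -0.04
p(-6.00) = 0.02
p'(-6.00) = 0.01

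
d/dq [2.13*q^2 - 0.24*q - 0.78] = 4.26*q - 0.24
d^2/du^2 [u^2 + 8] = 2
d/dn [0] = 0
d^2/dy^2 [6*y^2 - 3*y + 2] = 12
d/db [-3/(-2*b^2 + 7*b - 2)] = 3*(7 - 4*b)/(2*b^2 - 7*b + 2)^2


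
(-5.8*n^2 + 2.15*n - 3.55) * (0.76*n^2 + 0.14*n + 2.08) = -4.408*n^4 + 0.822*n^3 - 14.461*n^2 + 3.975*n - 7.384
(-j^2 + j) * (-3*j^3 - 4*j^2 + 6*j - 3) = 3*j^5 + j^4 - 10*j^3 + 9*j^2 - 3*j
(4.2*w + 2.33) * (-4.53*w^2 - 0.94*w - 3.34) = -19.026*w^3 - 14.5029*w^2 - 16.2182*w - 7.7822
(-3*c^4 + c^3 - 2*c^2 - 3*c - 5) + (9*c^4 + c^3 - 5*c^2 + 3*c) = 6*c^4 + 2*c^3 - 7*c^2 - 5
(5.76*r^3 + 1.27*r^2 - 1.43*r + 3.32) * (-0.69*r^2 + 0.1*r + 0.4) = -3.9744*r^5 - 0.3003*r^4 + 3.4177*r^3 - 1.9258*r^2 - 0.24*r + 1.328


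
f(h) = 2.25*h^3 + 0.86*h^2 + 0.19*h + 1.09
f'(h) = 6.75*h^2 + 1.72*h + 0.19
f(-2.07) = -15.58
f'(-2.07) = 25.55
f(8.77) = 1586.59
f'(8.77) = 534.44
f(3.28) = 90.36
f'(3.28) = 78.45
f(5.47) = 396.11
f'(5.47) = 211.56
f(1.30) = 7.73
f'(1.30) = 13.83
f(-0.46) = 0.97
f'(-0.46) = 0.83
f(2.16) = 28.19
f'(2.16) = 35.40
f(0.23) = 1.21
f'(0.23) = 0.94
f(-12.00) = -3765.35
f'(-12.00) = 951.55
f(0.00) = 1.09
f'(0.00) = 0.19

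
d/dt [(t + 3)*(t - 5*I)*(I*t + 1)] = 3*I*t^2 + 6*t*(2 + I) + 18 - 5*I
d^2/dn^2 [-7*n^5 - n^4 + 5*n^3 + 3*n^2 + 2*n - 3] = -140*n^3 - 12*n^2 + 30*n + 6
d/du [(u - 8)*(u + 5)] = 2*u - 3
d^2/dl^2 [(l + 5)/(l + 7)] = -4/(l + 7)^3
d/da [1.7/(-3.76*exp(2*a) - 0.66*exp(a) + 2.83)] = (12.784*exp(a) + 1.122)*exp(a)/(3.76*exp(2*a) + 0.66*exp(a) - 2.83)^2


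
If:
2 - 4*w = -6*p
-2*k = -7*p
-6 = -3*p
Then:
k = 7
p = 2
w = 7/2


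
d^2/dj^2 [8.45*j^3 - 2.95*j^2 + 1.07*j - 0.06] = 50.7*j - 5.9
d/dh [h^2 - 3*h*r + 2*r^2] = 2*h - 3*r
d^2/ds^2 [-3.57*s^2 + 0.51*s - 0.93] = -7.14000000000000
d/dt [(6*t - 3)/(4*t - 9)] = -42/(4*t - 9)^2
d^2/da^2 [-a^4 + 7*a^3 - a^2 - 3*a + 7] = -12*a^2 + 42*a - 2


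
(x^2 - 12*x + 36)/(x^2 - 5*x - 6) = (x - 6)/(x + 1)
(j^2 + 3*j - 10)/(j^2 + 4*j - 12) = (j + 5)/(j + 6)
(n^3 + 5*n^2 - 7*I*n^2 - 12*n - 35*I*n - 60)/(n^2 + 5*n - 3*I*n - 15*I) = n - 4*I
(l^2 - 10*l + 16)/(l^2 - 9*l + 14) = (l - 8)/(l - 7)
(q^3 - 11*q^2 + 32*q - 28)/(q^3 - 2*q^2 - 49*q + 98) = (q - 2)/(q + 7)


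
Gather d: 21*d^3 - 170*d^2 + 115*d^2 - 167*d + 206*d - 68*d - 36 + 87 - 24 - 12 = 21*d^3 - 55*d^2 - 29*d + 15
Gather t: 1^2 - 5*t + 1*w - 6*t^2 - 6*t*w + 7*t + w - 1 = -6*t^2 + t*(2 - 6*w) + 2*w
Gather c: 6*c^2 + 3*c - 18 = 6*c^2 + 3*c - 18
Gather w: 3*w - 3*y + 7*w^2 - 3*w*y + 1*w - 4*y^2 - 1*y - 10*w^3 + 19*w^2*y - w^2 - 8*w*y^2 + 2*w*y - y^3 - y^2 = -10*w^3 + w^2*(19*y + 6) + w*(-8*y^2 - y + 4) - y^3 - 5*y^2 - 4*y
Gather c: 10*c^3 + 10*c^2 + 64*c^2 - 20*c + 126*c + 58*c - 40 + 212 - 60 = 10*c^3 + 74*c^2 + 164*c + 112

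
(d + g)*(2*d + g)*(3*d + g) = 6*d^3 + 11*d^2*g + 6*d*g^2 + g^3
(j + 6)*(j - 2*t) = j^2 - 2*j*t + 6*j - 12*t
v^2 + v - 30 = (v - 5)*(v + 6)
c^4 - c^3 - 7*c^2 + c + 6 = (c - 3)*(c - 1)*(c + 1)*(c + 2)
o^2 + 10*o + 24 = (o + 4)*(o + 6)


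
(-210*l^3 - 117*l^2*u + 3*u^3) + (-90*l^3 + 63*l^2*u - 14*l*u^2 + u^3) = -300*l^3 - 54*l^2*u - 14*l*u^2 + 4*u^3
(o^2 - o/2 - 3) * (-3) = -3*o^2 + 3*o/2 + 9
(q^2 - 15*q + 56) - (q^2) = 56 - 15*q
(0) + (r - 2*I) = r - 2*I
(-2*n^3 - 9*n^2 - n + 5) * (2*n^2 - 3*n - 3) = -4*n^5 - 12*n^4 + 31*n^3 + 40*n^2 - 12*n - 15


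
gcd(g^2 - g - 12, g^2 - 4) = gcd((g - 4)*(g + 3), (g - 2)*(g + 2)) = 1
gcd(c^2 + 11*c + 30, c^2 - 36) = c + 6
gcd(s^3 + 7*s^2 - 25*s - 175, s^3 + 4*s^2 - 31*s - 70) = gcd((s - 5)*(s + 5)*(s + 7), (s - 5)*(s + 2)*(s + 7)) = s^2 + 2*s - 35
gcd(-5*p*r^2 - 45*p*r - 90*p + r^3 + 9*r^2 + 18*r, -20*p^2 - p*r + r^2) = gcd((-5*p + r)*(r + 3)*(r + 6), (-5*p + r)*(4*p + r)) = 5*p - r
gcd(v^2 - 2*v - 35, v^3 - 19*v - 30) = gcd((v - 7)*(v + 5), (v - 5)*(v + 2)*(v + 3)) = 1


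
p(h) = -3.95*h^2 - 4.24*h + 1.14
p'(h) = -7.9*h - 4.24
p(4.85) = -112.34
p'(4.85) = -42.56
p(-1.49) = -1.31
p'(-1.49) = 7.53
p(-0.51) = 2.28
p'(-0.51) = -0.21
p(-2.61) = -14.70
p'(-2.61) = 16.38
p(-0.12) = 1.59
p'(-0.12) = -3.29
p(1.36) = -11.93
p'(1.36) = -14.98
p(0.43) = -1.41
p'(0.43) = -7.64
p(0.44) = -1.49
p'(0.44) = -7.72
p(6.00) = -166.50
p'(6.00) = -51.64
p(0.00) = 1.14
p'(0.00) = -4.24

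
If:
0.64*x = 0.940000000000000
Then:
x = 1.47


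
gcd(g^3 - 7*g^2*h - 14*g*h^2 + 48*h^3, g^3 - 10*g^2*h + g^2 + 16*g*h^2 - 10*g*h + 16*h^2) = g^2 - 10*g*h + 16*h^2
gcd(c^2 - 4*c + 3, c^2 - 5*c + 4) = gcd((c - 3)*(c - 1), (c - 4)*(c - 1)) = c - 1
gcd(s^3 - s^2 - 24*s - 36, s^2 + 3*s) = s + 3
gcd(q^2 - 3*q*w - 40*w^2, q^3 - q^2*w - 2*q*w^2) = 1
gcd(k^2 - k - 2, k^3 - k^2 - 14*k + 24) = k - 2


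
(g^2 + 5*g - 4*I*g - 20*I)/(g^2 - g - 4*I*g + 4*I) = (g + 5)/(g - 1)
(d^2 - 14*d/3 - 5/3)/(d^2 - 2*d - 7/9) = 3*(d - 5)/(3*d - 7)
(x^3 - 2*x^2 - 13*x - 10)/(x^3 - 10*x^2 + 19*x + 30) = (x + 2)/(x - 6)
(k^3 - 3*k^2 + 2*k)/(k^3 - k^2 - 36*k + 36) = k*(k - 2)/(k^2 - 36)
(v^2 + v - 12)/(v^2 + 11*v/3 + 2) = 3*(v^2 + v - 12)/(3*v^2 + 11*v + 6)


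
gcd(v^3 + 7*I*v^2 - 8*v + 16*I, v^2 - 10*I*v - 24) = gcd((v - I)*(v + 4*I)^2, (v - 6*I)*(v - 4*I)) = 1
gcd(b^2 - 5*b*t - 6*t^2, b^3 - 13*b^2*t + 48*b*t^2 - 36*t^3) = -b + 6*t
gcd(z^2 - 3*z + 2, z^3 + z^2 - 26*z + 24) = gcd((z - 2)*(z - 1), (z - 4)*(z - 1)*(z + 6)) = z - 1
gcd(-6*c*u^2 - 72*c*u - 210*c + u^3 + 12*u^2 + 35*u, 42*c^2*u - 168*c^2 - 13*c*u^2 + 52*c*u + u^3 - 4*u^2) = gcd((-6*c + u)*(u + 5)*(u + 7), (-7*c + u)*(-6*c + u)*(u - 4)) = -6*c + u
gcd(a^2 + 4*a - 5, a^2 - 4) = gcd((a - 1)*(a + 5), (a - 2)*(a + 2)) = 1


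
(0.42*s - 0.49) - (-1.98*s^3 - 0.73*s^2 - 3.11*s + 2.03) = 1.98*s^3 + 0.73*s^2 + 3.53*s - 2.52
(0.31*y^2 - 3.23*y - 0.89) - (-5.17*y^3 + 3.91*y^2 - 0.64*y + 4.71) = 5.17*y^3 - 3.6*y^2 - 2.59*y - 5.6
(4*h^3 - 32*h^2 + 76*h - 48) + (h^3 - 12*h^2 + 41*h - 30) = 5*h^3 - 44*h^2 + 117*h - 78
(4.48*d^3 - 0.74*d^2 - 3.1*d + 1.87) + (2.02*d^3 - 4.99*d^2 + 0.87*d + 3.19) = 6.5*d^3 - 5.73*d^2 - 2.23*d + 5.06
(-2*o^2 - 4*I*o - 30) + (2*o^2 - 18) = -4*I*o - 48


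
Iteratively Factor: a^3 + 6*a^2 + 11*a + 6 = (a + 3)*(a^2 + 3*a + 2) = (a + 1)*(a + 3)*(a + 2)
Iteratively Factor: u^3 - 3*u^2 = (u - 3)*(u^2) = u*(u - 3)*(u)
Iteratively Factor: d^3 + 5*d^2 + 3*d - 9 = (d - 1)*(d^2 + 6*d + 9) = (d - 1)*(d + 3)*(d + 3)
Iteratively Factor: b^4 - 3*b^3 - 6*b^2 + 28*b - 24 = (b - 2)*(b^3 - b^2 - 8*b + 12) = (b - 2)*(b + 3)*(b^2 - 4*b + 4) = (b - 2)^2*(b + 3)*(b - 2)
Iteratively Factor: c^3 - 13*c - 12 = (c + 1)*(c^2 - c - 12) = (c - 4)*(c + 1)*(c + 3)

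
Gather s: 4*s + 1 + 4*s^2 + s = 4*s^2 + 5*s + 1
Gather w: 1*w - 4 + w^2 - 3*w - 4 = w^2 - 2*w - 8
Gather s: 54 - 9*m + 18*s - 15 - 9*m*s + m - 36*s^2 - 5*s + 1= -8*m - 36*s^2 + s*(13 - 9*m) + 40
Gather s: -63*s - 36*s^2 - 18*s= -36*s^2 - 81*s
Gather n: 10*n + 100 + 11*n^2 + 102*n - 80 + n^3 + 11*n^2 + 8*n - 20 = n^3 + 22*n^2 + 120*n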